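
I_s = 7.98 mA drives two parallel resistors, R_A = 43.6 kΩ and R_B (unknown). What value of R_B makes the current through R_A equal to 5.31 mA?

R_B ≈ 86.7 kΩ

The fraction through R_A equals R_B/(R_A+R_B).
With f = 0.6654, R_B = R_A · f/(1−f) = 43.6 × 1.989 = 86.71 kΩ.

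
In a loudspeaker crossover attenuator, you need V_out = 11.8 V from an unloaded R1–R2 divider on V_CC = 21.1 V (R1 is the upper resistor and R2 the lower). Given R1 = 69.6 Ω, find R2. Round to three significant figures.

R2 ≈ 88.3 Ω

V_out/V_CC = R2/(R1+R2) = 0.5592.
So R2 = R1 · V_out/(V_CC − V_out) = 69.6 × 11.8/(21.1 − 11.8) = 69.6 × 1.269 = 88.31 Ω.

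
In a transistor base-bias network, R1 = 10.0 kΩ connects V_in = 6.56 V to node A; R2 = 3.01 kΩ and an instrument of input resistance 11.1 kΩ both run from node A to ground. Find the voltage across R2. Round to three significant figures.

The load sits in parallel with R2, giving an effective lower resistance R2' = R2·R_L/(R2+R_L) = 2.368 kΩ.
Now apply the divider: V_out = 6.56 × 0.1915 = 1.256 V.
(Unloaded it would be 1.52 V; the load pulls it down.)

V_out ≈ 1.26 V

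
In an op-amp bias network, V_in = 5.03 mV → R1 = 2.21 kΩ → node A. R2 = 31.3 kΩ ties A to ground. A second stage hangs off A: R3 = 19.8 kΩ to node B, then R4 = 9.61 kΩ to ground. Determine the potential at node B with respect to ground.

V_B ≈ 1.43 mV

Node A sees R2 in parallel with the series input of stage 2, R3 + R4 = 29.41 kΩ.
R2 ‖ (R3+R4) = 15.16 kΩ.
V_A = 5.03 × 15.16/(2.21 + 15.16) = 4.390 mV.
Then the unloaded second divider: V_B = V_A × R4/(R3+R4) = 4.390 × 0.3268 = 1.435 mV.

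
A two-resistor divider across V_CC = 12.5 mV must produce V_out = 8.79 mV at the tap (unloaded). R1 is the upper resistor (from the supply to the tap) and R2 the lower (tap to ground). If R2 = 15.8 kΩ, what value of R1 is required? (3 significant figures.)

Required fraction k = V_out/V_CC = 0.7032.
So R1 = R2 · (V_CC/V_out − 1) = 15.8 × (12.5/8.79 − 1) = 15.8 × 0.4221 = 6.669 kΩ.

R1 ≈ 6.67 kΩ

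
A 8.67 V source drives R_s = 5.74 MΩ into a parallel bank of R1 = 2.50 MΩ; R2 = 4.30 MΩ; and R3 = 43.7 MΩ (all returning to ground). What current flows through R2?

I ≈ 0.423 µA

Equivalent of the parallel group: R_p = 1.526 MΩ.
V_A = 8.67 × 1.526/7.266 = 1.821 V.
Branch current I = V_A/R2 = 1.821/4.30 = 0.4234 µA.
(Check via current divider: I_total = 1.193 µA; share G_k/ΣG = 0.3548 → same result.)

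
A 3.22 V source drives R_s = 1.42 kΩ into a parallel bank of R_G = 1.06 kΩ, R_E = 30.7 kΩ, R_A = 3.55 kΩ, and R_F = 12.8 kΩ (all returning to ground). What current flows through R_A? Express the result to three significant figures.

Equivalent of the parallel group: R_p = 0.7486 kΩ.
V_A by voltage divider: V_A = 3.22 × 0.7486/(1.42 + 0.7486) = 1.112 V.
I(R_A) = V_A / R_A = 1.112/3.55 = 0.3131 mA.
(Equivalently: I_total = 1.485 mA, then current-divider fraction G_k/ΣG = 0.2109.)

I ≈ 0.313 mA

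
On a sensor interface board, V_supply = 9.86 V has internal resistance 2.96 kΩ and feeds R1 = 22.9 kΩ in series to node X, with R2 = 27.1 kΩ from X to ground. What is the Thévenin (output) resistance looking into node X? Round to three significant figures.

R1' = 2.96 + 22.9 = 25.86 kΩ (source resistance + R1).
Looking into X with the source shorted: R_th = R1'·R2/(R1'+R2) = 25.86 × 27.1/52.96 = 13.23 kΩ.

R_th ≈ 13.2 kΩ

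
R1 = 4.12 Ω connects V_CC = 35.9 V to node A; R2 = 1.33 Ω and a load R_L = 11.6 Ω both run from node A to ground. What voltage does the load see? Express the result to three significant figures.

The load sits in parallel with R2, giving an effective lower resistance R2' = R2·R_L/(R2+R_L) = 1.193 Ω.
Then V_out = V_CC · R2'/(R1 + R2') = 35.9 × 1.193/5.313 = 8.062 V.

V_out ≈ 8.06 V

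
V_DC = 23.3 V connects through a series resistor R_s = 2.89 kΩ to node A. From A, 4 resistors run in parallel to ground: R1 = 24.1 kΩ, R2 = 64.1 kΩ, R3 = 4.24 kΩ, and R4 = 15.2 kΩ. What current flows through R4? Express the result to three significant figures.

I ≈ 0.753 mA

Combine the parallel branches: R_p = (1/24.1 + 1/64.1 + 1/4.24 + 1/15.2)⁻¹ = 2.788 kΩ.
V_A = 23.3 × 2.788/5.678 = 11.44 V.
Branch current I = V_A/R4 = 11.44/15.2 = 0.7526 mA.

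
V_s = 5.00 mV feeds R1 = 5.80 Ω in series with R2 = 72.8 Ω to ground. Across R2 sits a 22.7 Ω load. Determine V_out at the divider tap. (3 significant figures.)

R2 ‖ R_L = (72.8 × 22.7)/(72.8 + 22.7) = 17.30 Ω.
Voltage divider with the loaded lower leg: V_out = 5.00 × 17.30/(5.80 + 17.30) = 5.00 × 0.7490 = 3.745 mV.

V_out ≈ 3.74 mV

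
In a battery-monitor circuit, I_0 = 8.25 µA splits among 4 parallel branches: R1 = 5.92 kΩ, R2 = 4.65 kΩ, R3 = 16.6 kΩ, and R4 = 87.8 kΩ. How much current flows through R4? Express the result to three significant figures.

ΣG = 1/5.92 + 1/4.65 + 1/16.6 + 1/87.8 = 0.4556.
Current divider: I(R4) = I_0 · G_k/ΣG = 8.25 × (0.01139/0.4556) = 8.25 × 0.02500 = 0.2062 µA.

I ≈ 0.206 µA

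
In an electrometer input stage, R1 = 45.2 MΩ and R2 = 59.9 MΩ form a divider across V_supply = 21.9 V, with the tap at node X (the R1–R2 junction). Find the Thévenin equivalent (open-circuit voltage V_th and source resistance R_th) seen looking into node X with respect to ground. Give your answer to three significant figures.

V_th ≈ 12.5 V, R_th ≈ 25.8 MΩ

Open-circuit (no load on X): V_th = V_supply · R2/(R1 + R2) = 21.9 × 59.9/(45.20 + 59.9) = 12.48 V.
Looking into X with the source shorted: R_th = R1·R2/(R1+R2) = 45.20 × 59.9/105.1 = 25.76 MΩ.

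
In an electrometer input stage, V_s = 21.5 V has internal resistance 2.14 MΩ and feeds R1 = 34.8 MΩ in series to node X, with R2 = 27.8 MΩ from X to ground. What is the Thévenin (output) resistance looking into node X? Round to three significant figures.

R_th ≈ 15.9 MΩ

R1' = 2.14 + 34.8 = 36.94 MΩ (source resistance + R1).
With V_s suppressed (replaced by a short), R_th = R1' ‖ R2 = (36.94 × 27.8)/(36.94 + 27.8) = 15.86 MΩ.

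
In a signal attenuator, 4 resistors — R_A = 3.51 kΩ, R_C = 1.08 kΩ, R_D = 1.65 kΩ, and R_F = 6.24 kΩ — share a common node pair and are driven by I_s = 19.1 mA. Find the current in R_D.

I ≈ 5.85 mA

Conductances: ΣG = 1/3.51 + 1/1.08 + 1/1.65 + 1/6.24 = 1.977 (1/kΩ).
By the current-divider rule, I = I_s · G_k/ΣG = 19.1 × 0.3065 = 5.855 mA.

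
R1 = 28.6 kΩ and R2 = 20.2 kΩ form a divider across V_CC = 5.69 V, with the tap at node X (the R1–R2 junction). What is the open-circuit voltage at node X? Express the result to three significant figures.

V_th ≈ 2.36 V

With X open, the divider is unloaded: V_th = 5.69 × 20.2/48.80 = 2.355 V.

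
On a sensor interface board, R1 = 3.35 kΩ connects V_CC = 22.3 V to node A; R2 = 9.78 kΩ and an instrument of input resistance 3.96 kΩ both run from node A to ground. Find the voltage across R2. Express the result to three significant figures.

V_out ≈ 10.2 V

The load sits in parallel with R2, giving an effective lower resistance R2' = R2·R_L/(R2+R_L) = 2.819 kΩ.
Voltage divider with the loaded lower leg: V_out = 22.3 × 2.819/(3.35 + 2.819) = 22.3 × 0.4569 = 10.19 V.
(Unloaded it would be 16.6 V; the load pulls it down.)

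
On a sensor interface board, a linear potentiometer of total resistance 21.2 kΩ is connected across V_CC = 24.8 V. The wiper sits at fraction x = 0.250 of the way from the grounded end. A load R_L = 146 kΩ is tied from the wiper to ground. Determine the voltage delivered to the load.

V_out ≈ 6.04 V

Lower segment x·R_p = 5.300 kΩ; upper segment (1−x)·R_p = 15.90 kΩ.
R_L loads the lower segment: effective lower R = 5.114 kΩ.
Then V_out = V_CC · 5.114/(15.90 + 5.114) = 6.036 V.
(Unloaded: V_out = x·V_CC = 6.20 V.)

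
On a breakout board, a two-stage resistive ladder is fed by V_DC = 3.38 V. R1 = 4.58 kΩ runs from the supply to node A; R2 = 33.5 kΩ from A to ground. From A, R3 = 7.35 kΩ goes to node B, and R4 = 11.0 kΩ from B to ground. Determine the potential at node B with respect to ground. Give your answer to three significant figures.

The second stage (R3 + R4 = 18.35 kΩ) loads node A in parallel with R2.
Effective lower resistance at A: R2 ‖ 18.35 = 11.86 kΩ.
First divider: V_A = V_DC · 11.86/(4.58 + 11.86) = 2.438 V.
V_B = V_A × 0.5995 = 1.462 V.

V_B ≈ 1.46 V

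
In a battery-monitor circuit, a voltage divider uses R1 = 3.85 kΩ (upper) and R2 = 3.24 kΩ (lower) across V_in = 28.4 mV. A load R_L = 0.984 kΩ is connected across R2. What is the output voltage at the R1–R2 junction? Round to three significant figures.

V_out ≈ 4.66 mV

The load sits in parallel with R2, giving an effective lower resistance R2' = R2·R_L/(R2+R_L) = 0.7548 kΩ.
Then V_out = V_in · R2'/(R1 + R2') = 28.4 × 0.7548/4.605 = 4.655 mV.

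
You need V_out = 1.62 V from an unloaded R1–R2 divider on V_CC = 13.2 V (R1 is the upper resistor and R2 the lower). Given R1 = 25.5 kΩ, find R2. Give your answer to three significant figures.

The divider ratio is R2/(R1+R2) = 1.62/13.2 = 0.1227.
So R2 = R1 · V_out/(V_CC − V_out) = 25.5 × 1.62/(13.2 − 1.62) = 25.5 × 0.1399 = 3.567 kΩ.

R2 ≈ 3.57 kΩ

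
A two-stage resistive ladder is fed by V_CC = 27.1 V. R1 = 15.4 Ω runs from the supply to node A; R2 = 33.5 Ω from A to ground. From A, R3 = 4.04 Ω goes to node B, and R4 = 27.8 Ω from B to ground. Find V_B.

Node A sees R2 in parallel with the series input of stage 2, R3 + R4 = 31.84 Ω.
Effective lower resistance at A: R2 ‖ 31.84 = 16.32 Ω.
So V_A = 27.1 × 0.5146 = 13.94 V.
Then the unloaded second divider: V_B = V_A × R4/(R3+R4) = 13.94 × 0.8731 = 12.18 V.

V_B ≈ 12.2 V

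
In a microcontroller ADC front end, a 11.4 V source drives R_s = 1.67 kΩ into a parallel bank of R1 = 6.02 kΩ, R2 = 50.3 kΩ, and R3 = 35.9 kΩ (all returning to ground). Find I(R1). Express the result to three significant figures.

Parallel bank: R_p = 1/(1/6.02 + 1/50.3 + 1/35.9) = 4.676 kΩ.
Node voltage V_A = V_DC · R_p/(R_s + R_p) = 11.4 × 0.7369 = 8.400 V.
I(R1) = V_A / R1 = 8.400/6.02 = 1.395 mA.

I ≈ 1.40 mA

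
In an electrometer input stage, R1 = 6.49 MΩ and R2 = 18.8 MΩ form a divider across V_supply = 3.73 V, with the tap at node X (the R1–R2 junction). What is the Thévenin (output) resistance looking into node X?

R_th ≈ 4.82 MΩ

With V_supply suppressed (replaced by a short), R_th = R1 ‖ R2 = (6.490 × 18.8)/(6.490 + 18.8) = 4.825 MΩ.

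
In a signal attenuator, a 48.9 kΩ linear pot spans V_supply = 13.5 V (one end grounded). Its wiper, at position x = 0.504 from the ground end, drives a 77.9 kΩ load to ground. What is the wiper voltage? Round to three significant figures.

Split the track: R_lower = x·R_p = 24.65 kΩ, R_upper = (1−x)·R_p = 24.25 kΩ.
R_L loads the lower segment: effective lower R = 18.72 kΩ.
Then V_out = V_supply · 18.72/(24.25 + 18.72) = 5.881 V.

V_out ≈ 5.88 V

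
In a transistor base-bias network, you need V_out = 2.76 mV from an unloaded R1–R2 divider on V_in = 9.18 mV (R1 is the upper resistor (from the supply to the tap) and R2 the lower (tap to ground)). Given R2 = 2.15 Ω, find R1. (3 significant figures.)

The divider ratio is R2/(R1+R2) = 2.76/9.18 = 0.3007.
So R1 = R2 · (V_in/V_out − 1) = 2.15 × (9.18/2.76 − 1) = 2.15 × 2.326 = 5.001 Ω.

R1 ≈ 5.00 Ω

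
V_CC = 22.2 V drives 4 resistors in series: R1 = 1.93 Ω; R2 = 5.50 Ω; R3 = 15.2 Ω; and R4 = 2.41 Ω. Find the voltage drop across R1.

Series total: ΣR = 1.93 + 5.50 + 15.2 + 2.41 = 25.04 Ω.
V = V_CC · R/ΣR = 22.2 × 0.07708 = 1.711 V.

V ≈ 1.71 V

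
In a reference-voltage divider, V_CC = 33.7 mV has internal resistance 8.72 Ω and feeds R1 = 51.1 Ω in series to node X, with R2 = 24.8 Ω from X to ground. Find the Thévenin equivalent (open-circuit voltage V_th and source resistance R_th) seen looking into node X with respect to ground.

V_th ≈ 9.88 mV, R_th ≈ 17.5 Ω

R1' = 8.72 + 51.1 = 59.82 Ω (source resistance + R1).
V_th is the unloaded tap voltage: V_CC · R2/(R1'+R2) = 33.7 × 0.2931 = 9.877 mV.
Looking into X with the source shorted: R_th = R1'·R2/(R1'+R2) = 59.82 × 24.8/84.62 = 17.53 Ω.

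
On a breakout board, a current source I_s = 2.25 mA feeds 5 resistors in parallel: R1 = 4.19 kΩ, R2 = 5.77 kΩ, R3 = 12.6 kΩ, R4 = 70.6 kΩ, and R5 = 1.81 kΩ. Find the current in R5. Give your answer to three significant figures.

Conductances: ΣG = 1/4.19 + 1/5.77 + 1/12.6 + 1/70.6 + 1/1.81 = 1.058 (1/kΩ).
R5 takes the fraction G_k/ΣG = 0.5525/1.058 = 0.5222, so I = 2.25 × 0.5222 = 1.175 mA.

I ≈ 1.17 mA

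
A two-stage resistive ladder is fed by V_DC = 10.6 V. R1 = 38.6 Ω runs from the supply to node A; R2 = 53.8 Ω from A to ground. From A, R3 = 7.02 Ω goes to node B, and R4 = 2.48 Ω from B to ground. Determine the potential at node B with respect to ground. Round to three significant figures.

The second stage (R3 + R4 = 9.500 Ω) loads node A in parallel with R2.
R2 ‖ (R3+R4) = 8.074 Ω.
V_A = 10.6 × 8.074/(38.6 + 8.074) = 1.834 V.
V_B = V_A × 0.2611 = 0.4787 V.

V_B ≈ 0.479 V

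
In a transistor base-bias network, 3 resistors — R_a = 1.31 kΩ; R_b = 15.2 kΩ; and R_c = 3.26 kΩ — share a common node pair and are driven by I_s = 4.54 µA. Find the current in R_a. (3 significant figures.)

I ≈ 3.05 µA

Conductances: ΣG = 1/1.31 + 1/15.2 + 1/3.26 = 1.136 (1/kΩ).
Current divider: I(R_a) = I_s · G_k/ΣG = 4.54 × (0.7634/1.136) = 4.54 × 0.6720 = 3.051 µA.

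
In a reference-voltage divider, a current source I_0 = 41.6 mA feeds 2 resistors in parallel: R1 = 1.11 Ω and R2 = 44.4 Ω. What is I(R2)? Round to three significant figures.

I ≈ 1.01 mA

For two parallel branches, I_k = I_0 · (other R)/(sum of R).
So I = 41.6 × 1.11/45.51 = 1.015 mA.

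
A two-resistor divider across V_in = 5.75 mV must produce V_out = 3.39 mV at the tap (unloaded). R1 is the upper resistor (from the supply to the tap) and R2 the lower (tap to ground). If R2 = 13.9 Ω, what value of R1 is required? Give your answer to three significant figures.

R1 ≈ 9.68 Ω

Required fraction k = V_out/V_in = 0.5896.
R1 = R2·(1/k − 1) = 13.9 × 0.6962 = 9.677 Ω.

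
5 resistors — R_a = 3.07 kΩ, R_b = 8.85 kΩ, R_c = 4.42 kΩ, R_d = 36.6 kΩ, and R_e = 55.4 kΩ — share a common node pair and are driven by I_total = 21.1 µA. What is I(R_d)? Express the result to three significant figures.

ΣG = 1/3.07 + 1/8.85 + 1/4.42 + 1/36.6 + 1/55.4 = 0.7103.
R_d takes the fraction G_k/ΣG = 0.02732/0.7103 = 0.03846, so I = 21.1 × 0.03846 = 0.8116 µA.

I ≈ 0.812 µA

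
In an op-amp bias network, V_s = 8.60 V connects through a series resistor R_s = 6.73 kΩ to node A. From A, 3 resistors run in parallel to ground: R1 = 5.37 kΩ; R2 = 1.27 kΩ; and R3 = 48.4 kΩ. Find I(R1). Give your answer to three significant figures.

I ≈ 0.208 mA

Equivalent of the parallel group: R_p = 1.006 kΩ.
V_A = 8.60 × 1.006/7.736 = 1.118 V.
Branch current I = V_A/R1 = 1.118/5.37 = 0.2082 mA.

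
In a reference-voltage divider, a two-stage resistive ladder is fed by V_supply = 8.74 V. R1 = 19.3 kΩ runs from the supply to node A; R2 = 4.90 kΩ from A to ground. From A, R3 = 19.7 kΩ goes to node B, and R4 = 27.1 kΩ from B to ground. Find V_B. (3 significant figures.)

Looking into the second stage from A: R3 + R4 = 46.80 kΩ appears in parallel with R2.
R2 ‖ (R3+R4) = 4.436 kΩ.
First divider: V_A = V_supply · 4.436/(19.3 + 4.436) = 1.633 V.
Then the unloaded second divider: V_B = V_A × R4/(R3+R4) = 1.633 × 0.5791 = 0.9458 V.

V_B ≈ 0.946 V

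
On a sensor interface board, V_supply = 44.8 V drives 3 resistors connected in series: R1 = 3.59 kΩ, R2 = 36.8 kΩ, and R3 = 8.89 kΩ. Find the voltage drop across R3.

Series total: ΣR = 3.59 + 36.8 + 8.89 = 49.28 kΩ.
Voltage divider: V = V_supply · (8.890 / 49.28) = 44.8 × 0.1804 = 8.082 V.

V ≈ 8.08 V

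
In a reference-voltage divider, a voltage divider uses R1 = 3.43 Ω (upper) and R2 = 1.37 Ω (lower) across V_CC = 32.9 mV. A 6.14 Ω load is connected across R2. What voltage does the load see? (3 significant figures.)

First combine the lower leg with the load: R2 ‖ R_L = 1.120 Ω.
Then V_out = V_CC · R2'/(R1 + R2') = 32.9 × 1.120/4.550 = 8.099 mV.
(Unloaded it would be 9.39 mV; the load pulls it down.)

V_out ≈ 8.10 mV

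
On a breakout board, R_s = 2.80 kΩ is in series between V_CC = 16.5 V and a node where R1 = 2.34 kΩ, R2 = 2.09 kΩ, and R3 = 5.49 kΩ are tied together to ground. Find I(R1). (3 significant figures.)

Equivalent of the parallel group: R_p = 0.9191 kΩ.
V_A = 16.5 × 0.9191/3.719 = 4.078 V.
I(R1) = V_A / R1 = 4.078/2.34 = 1.743 mA.

I ≈ 1.74 mA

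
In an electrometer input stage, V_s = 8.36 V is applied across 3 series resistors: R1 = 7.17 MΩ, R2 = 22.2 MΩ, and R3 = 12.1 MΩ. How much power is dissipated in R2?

ΣR = 41.47 MΩ → I = 8.36/41.47 = 0.2016 µA.
V(R2) = I·R = 4.475 V; P = V·I = 4.475 × 0.2016 = 0.9022 µW.

P ≈ 0.902 µW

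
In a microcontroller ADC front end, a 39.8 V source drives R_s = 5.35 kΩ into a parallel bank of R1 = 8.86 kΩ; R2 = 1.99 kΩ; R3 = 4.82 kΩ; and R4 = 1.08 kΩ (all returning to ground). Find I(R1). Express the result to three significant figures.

Parallel bank: R_p = 1/(1/8.86 + 1/1.99 + 1/4.82 + 1/1.08) = 0.5718 kΩ.
Node voltage V_A = V_DC · R_p/(R_s + R_p) = 39.8 × 0.09656 = 3.843 V.
I(R1) = V_A / R1 = 3.843/8.86 = 0.4338 mA.

I ≈ 0.434 mA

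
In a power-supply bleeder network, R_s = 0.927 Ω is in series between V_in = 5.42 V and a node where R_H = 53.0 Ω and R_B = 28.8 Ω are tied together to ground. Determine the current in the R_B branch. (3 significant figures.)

I ≈ 0.179 A

Combine the parallel branches: R_p = (1/53.0 + 1/28.8)⁻¹ = 18.66 Ω.
V_A = 5.42 × 18.66/19.59 = 5.163 V.
I(R_B) = V_A / R_B = 5.163/28.8 = 0.1793 A.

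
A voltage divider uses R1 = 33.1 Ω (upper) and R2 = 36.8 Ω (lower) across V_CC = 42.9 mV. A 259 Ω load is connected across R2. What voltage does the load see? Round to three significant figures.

V_out ≈ 21.2 mV

First combine the lower leg with the load: R2 ‖ R_L = 32.22 Ω.
Voltage divider with the loaded lower leg: V_out = 42.9 × 32.22/(33.1 + 32.22) = 42.9 × 0.4933 = 21.16 mV.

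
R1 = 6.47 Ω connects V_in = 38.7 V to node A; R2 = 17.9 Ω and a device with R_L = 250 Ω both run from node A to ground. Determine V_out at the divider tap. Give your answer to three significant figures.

First combine the lower leg with the load: R2 ‖ R_L = 16.70 Ω.
Voltage divider with the loaded lower leg: V_out = 38.7 × 16.70/(6.47 + 16.70) = 38.7 × 0.7208 = 27.90 V.
(Unloaded it would be 28.4 V; the load pulls it down.)

V_out ≈ 27.9 V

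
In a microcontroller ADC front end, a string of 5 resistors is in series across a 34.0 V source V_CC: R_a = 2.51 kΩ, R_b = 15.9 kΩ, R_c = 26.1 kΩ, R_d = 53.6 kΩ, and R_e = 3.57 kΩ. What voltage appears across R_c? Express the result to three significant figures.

Series total: ΣR = 2.51 + 15.9 + 26.1 + 53.6 + 3.57 = 101.7 kΩ.
Voltage divider: V = V_CC · (26.10 / 101.7) = 34.0 × 0.2567 = 8.727 V.

V ≈ 8.73 V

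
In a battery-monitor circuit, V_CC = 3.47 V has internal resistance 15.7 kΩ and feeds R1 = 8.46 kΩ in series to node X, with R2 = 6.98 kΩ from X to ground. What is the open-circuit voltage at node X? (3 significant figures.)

V_th ≈ 0.778 V

R1' = 15.7 + 8.46 = 24.16 kΩ (source resistance + R1).
With X open, the divider is unloaded: V_th = 3.47 × 6.98/31.14 = 0.7778 V.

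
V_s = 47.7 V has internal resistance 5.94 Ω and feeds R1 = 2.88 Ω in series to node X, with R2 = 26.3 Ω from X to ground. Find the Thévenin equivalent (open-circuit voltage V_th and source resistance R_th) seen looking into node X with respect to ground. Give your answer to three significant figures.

R1' = 5.94 + 2.88 = 8.820 Ω (source resistance + R1).
With X open, the divider is unloaded: V_th = 47.7 × 26.3/35.12 = 35.72 V.
Zeroing V_s shorts the top of R1' to ground, so R_th = R1' ‖ R2 = 6.605 Ω.

V_th ≈ 35.7 V, R_th ≈ 6.60 Ω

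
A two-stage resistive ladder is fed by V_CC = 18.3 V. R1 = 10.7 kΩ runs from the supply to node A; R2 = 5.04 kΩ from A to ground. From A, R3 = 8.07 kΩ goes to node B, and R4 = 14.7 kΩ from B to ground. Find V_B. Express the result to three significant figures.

Node A sees R2 in parallel with the series input of stage 2, R3 + R4 = 22.77 kΩ.
Effective lower resistance at A: R2 ‖ 22.77 = 4.127 kΩ.
So V_A = 18.3 × 0.2783 = 5.093 V.
Stage 2 is unloaded, so V_B = V_A · R4/(R3+R4) = 5.093 × 14.7/22.77 = 3.288 V.

V_B ≈ 3.29 V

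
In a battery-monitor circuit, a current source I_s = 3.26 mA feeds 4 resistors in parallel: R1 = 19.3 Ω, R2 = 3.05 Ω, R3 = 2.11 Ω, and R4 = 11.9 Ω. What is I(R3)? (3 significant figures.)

Conductances: ΣG = 1/19.3 + 1/3.05 + 1/2.11 + 1/11.9 = 0.9376 (1/Ω).
By the current-divider rule, I = I_s · G_k/ΣG = 3.26 × 0.5054 = 1.648 mA.

I ≈ 1.65 mA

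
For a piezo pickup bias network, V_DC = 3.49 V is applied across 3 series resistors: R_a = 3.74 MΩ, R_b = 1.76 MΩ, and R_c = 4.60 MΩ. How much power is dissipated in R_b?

P ≈ 0.210 µW

ΣR = 10.10 MΩ → I = 3.49/10.10 = 0.3455 µA.
P = I²R = 0.1194 × 1.76 = 0.2101 µW.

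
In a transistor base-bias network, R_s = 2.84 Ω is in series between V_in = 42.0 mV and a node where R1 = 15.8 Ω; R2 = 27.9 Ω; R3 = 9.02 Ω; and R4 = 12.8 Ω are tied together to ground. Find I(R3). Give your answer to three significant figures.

I ≈ 2.56 mA

Parallel bank: R_p = 1/(1/15.8 + 1/27.9 + 1/9.02 + 1/12.8) = 3.471 Ω.
V_A = 42.0 × 3.471/6.311 = 23.10 mV.
Branch current I = V_A/R3 = 23.10/9.02 = 2.561 mA.
(Check via current divider: I_total = 6.655 mA; share G_k/ΣG = 0.3848 → same result.)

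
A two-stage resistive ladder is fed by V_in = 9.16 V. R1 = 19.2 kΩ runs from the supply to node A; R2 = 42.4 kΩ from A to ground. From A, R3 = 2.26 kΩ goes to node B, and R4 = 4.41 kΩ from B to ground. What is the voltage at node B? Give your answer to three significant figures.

V_B ≈ 1.40 V

The second stage (R3 + R4 = 6.670 kΩ) loads node A in parallel with R2.
Effective lower resistance at A: R2 ‖ 6.670 = 5.763 kΩ.
First divider: V_A = V_in · 5.763/(19.2 + 5.763) = 2.115 V.
V_B = V_A × 0.6612 = 1.398 V.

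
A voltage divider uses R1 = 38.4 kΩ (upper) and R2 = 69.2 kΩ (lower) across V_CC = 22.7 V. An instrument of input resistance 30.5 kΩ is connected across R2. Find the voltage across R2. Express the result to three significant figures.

V_out ≈ 8.07 V

R2 ‖ R_L = (69.2 × 30.5)/(69.2 + 30.5) = 21.17 kΩ.
Voltage divider with the loaded lower leg: V_out = 22.7 × 21.17/(38.4 + 21.17) = 22.7 × 0.3554 = 8.067 V.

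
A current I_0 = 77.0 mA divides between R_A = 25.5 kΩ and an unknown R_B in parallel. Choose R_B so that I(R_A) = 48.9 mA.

R_B ≈ 44.4 kΩ

Two-branch current divider: I_A = I_0 · R_B/(R_A + R_B).
With f = 0.6351, R_B = R_A · f/(1−f) = 25.5 × 1.740 = 44.38 kΩ.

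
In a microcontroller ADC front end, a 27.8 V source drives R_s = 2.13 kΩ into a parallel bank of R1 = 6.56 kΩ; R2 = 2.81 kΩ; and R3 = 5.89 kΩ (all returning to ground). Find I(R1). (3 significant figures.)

Combine the parallel branches: R_p = (1/6.56 + 1/2.81 + 1/5.89)⁻¹ = 1.475 kΩ.
Node voltage V_A = V_supply · R_p/(R_s + R_p) = 27.8 × 0.4091 = 11.37 V.
I(R1) = V_A / R1 = 11.37/6.56 = 1.734 mA.
(Equivalently: I_total = 7.712 mA, then current-divider fraction G_k/ΣG = 0.2248.)

I ≈ 1.73 mA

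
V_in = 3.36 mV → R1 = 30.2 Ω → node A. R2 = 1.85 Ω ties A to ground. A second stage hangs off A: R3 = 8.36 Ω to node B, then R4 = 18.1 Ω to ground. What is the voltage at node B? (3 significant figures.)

V_B ≈ 0.124 mV

The second stage (R3 + R4 = 26.46 Ω) loads node A in parallel with R2.
R2 ‖ (R3+R4) = 1.729 Ω.
So V_A = 3.36 × 0.05415 = 0.1820 mV.
Stage 2 is unloaded, so V_B = V_A · R4/(R3+R4) = 0.1820 × 18.1/26.46 = 0.1245 mV.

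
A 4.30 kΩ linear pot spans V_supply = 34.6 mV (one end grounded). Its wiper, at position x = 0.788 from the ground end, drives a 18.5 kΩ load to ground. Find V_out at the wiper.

Split the track: R_lower = x·R_p = 3.388 kΩ, R_upper = (1−x)·R_p = 0.9116 kΩ.
R_L loads the lower segment: effective lower R = 2.864 kΩ.
V_out = 34.6 × 2.864/(0.9116 + 2.864) = 26.25 mV.

V_out ≈ 26.2 mV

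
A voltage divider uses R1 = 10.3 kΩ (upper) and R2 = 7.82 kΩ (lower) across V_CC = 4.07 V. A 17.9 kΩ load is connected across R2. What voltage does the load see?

V_out ≈ 1.41 V

R2 ‖ R_L = (7.82 × 17.9)/(7.82 + 17.9) = 5.442 kΩ.
Then V_out = V_CC · R2'/(R1 + R2') = 4.07 × 5.442/15.74 = 1.407 V.
(Unloaded it would be 1.76 V; the load pulls it down.)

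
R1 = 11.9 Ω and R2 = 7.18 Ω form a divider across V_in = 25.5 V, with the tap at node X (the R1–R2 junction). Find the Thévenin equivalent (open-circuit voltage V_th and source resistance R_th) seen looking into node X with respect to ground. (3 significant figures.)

V_th ≈ 9.60 V, R_th ≈ 4.48 Ω

Open-circuit (no load on X): V_th = V_in · R2/(R1 + R2) = 25.5 × 7.18/(11.90 + 7.18) = 9.596 V.
With V_in suppressed (replaced by a short), R_th = R1 ‖ R2 = (11.90 × 7.18)/(11.90 + 7.18) = 4.478 Ω.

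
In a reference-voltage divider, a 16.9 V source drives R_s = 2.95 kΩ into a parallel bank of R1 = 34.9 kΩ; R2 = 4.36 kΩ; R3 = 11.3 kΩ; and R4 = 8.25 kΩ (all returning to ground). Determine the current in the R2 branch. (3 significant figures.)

Parallel bank: R_p = 1/(1/34.9 + 1/4.36 + 1/11.3 + 1/8.25) = 2.138 kΩ.
Node voltage V_A = V_CC · R_p/(R_s + R_p) = 16.9 × 0.4202 = 7.102 V.
I(R2) = V_A / R2 = 7.102/4.36 = 1.629 mA.

I ≈ 1.63 mA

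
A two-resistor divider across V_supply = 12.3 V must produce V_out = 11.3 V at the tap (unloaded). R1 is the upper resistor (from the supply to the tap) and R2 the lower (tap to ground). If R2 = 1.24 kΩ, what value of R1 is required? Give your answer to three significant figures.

R1 ≈ 0.110 kΩ

V_out/V_supply = R2/(R1+R2) = 0.9187.
Rearranging, R1 = R2·(1−k)/k = 1.24 × 0.08850 = 0.1097 kΩ.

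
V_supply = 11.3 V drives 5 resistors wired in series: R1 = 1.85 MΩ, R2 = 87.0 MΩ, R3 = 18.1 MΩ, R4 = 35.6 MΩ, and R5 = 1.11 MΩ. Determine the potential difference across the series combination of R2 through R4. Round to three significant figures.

V ≈ 11.1 V

ΣR = 1.85 + 87.0 + 18.1 + 35.6 + 1.11 = 143.7 MΩ.
R_{R2..R4} = 87.0 + 18.1 + 35.6 = 140.7 MΩ.
V = V_supply · R/ΣR = 11.3 × 0.9794 = 11.07 V.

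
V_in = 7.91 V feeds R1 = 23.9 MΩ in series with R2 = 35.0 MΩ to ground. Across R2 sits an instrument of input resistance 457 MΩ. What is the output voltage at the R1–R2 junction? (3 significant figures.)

V_out ≈ 4.56 V

First combine the lower leg with the load: R2 ‖ R_L = 32.51 MΩ.
Now apply the divider: V_out = 7.91 × 0.5763 = 4.559 V.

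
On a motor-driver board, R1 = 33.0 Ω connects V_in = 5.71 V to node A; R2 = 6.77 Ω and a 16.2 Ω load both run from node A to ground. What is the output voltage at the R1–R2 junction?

The load sits in parallel with R2, giving an effective lower resistance R2' = R2·R_L/(R2+R_L) = 4.775 Ω.
Then V_out = V_in · R2'/(R1 + R2') = 5.71 × 4.775/37.77 = 0.7217 V.

V_out ≈ 0.722 V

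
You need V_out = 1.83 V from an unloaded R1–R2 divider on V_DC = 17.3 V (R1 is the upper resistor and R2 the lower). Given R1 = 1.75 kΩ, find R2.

R2 ≈ 0.207 kΩ

V_out/V_DC = R2/(R1+R2) = 0.1058.
R2 = R1 · 0.1058/(1 − 0.1058) = 0.2070 kΩ.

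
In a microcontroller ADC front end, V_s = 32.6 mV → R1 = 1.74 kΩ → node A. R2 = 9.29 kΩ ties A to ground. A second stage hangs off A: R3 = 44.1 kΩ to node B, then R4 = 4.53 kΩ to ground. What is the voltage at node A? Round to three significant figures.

Looking into the second stage from A: R3 + R4 = 48.63 kΩ appears in parallel with R2.
R2 ‖ (R3+R4) = 7.800 kΩ.
So V_A = 32.6 × 0.8176 = 26.65 mV.

V_A ≈ 26.7 mV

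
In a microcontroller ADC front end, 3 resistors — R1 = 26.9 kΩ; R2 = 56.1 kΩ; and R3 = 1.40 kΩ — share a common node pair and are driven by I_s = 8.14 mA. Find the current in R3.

I ≈ 7.56 mA

ΣG = 1/26.9 + 1/56.1 + 1/1.40 = 0.7693.
Current divider: I(R3) = I_s · G_k/ΣG = 8.14 × (0.7143/0.7693) = 8.14 × 0.9285 = 7.558 mA.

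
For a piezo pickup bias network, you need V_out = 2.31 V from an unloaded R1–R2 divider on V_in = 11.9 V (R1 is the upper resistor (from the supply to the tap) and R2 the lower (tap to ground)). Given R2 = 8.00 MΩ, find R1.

R1 ≈ 33.2 MΩ

Required fraction k = V_out/V_in = 0.1941.
Rearranging, R1 = R2·(1−k)/k = 8.00 × 4.152 = 33.21 MΩ.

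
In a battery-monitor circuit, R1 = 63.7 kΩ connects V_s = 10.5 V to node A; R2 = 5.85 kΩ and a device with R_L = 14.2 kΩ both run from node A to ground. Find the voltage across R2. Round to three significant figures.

The load sits in parallel with R2, giving an effective lower resistance R2' = R2·R_L/(R2+R_L) = 4.143 kΩ.
Then V_out = V_s · R2'/(R1 + R2') = 10.5 × 4.143/67.84 = 0.6412 V.

V_out ≈ 0.641 V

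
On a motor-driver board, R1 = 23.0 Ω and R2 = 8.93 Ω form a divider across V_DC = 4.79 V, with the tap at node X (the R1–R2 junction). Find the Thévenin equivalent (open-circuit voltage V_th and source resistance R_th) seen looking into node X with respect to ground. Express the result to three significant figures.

V_th ≈ 1.34 V, R_th ≈ 6.43 Ω

Open-circuit (no load on X): V_th = V_DC · R2/(R1 + R2) = 4.79 × 8.93/(23.00 + 8.93) = 1.340 V.
Zeroing V_DC shorts the top of R1 to ground, so R_th = R1 ‖ R2 = 6.433 Ω.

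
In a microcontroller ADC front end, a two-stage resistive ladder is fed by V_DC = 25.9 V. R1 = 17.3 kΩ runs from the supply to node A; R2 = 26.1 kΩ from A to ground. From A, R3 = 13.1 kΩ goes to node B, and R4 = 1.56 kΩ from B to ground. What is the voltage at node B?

V_B ≈ 0.969 V

Node A sees R2 in parallel with the series input of stage 2, R3 + R4 = 14.66 kΩ.
R2 ‖ (R3+R4) = 9.387 kΩ.
First divider: V_A = V_DC · 9.387/(17.3 + 9.387) = 9.110 V.
Then the unloaded second divider: V_B = V_A × R4/(R3+R4) = 9.110 × 0.1064 = 0.9695 V.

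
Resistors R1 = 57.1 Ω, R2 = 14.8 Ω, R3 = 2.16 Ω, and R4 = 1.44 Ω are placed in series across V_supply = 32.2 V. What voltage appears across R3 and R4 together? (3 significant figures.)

Total series resistance ΣR = 57.1 + 14.8 + 2.16 + 1.44 = 75.50 Ω.
R_{R3..R4} = 2.16 + 1.44 = 3.600 Ω.
V = V_supply · R/ΣR = 32.2 × 0.04768 = 1.535 V.

V ≈ 1.54 V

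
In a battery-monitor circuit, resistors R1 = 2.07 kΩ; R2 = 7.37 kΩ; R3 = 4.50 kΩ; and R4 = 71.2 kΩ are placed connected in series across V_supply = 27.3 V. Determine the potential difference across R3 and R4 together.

V ≈ 24.3 V

Series total: ΣR = 2.07 + 7.37 + 4.50 + 71.2 = 85.14 kΩ.
R_{R3..R4} = 4.50 + 71.2 = 75.70 kΩ.
V = V_supply · R/ΣR = 27.3 × 0.8891 = 24.27 V.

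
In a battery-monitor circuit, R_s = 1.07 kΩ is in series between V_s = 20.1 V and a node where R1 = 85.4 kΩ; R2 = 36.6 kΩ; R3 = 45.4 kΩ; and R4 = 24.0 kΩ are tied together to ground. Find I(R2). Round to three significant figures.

Parallel bank: R_p = 1/(1/85.4 + 1/36.6 + 1/45.4 + 1/24.0) = 9.735 kΩ.
V_A = 20.1 × 9.735/10.80 = 18.11 V.
I(R2) = V_A / R2 = 18.11/36.6 = 0.4948 mA.

I ≈ 0.495 mA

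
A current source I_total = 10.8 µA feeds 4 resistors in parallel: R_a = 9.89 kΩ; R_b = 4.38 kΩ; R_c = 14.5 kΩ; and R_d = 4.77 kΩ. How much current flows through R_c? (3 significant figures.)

I ≈ 1.22 µA

Conductances: ΣG = 1/9.89 + 1/4.38 + 1/14.5 + 1/4.77 = 0.6080 (1/kΩ).
R_c takes the fraction G_k/ΣG = 0.06897/0.6080 = 0.1134, so I = 10.8 × 0.1134 = 1.225 µA.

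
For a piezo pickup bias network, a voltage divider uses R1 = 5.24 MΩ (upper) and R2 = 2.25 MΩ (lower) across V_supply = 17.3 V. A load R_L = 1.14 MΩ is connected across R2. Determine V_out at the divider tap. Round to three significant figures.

V_out ≈ 2.18 V

First combine the lower leg with the load: R2 ‖ R_L = 0.7566 MΩ.
Then V_out = V_supply · R2'/(R1 + R2') = 17.3 × 0.7566/5.997 = 2.183 V.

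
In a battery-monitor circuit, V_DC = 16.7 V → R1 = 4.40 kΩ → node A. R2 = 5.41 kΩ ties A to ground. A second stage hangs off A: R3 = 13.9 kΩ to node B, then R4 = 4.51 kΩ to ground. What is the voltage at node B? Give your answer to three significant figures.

Looking into the second stage from A: R3 + R4 = 18.41 kΩ appears in parallel with R2.
Effective lower resistance at A: R2 ‖ 18.41 = 4.181 kΩ.
First divider: V_A = V_DC · 4.181/(4.40 + 4.181) = 8.137 V.
Stage 2 is unloaded, so V_B = V_A · R4/(R3+R4) = 8.137 × 4.51/18.41 = 1.993 V.

V_B ≈ 1.99 V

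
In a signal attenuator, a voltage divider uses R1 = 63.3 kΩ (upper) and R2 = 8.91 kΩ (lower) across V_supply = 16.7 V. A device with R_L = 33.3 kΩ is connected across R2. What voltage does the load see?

R2 ‖ R_L = (8.91 × 33.3)/(8.91 + 33.3) = 7.029 kΩ.
Then V_out = V_supply · R2'/(R1 + R2') = 16.7 × 7.029/70.33 = 1.669 V.
(Unloaded it would be 2.06 V; the load pulls it down.)

V_out ≈ 1.67 V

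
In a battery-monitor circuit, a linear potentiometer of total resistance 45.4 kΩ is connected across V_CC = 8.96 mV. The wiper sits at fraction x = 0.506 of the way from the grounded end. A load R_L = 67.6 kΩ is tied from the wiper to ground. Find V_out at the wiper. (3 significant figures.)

V_out ≈ 3.88 mV

Split the track: R_lower = x·R_p = 22.97 kΩ, R_upper = (1−x)·R_p = 22.43 kΩ.
(x·R_p) ‖ R_L = 17.15 kΩ.
Then V_out = V_CC · 17.15/(22.43 + 17.15) = 3.882 mV.
(Unloaded: V_out = x·V_CC = 4.53 mV.)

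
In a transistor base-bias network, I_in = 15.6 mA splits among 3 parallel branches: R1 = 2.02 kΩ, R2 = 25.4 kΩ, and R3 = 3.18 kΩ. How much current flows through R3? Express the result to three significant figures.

I ≈ 5.78 mA

ΣG = 1/2.02 + 1/25.4 + 1/3.18 = 0.8489.
By the current-divider rule, I = I_in · G_k/ΣG = 15.6 × 0.3704 = 5.779 mA.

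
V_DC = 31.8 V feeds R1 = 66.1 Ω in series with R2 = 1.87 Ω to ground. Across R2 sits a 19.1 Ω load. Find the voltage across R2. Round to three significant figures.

V_out ≈ 0.799 V

The load sits in parallel with R2, giving an effective lower resistance R2' = R2·R_L/(R2+R_L) = 1.703 Ω.
Voltage divider with the loaded lower leg: V_out = 31.8 × 1.703/(66.1 + 1.703) = 31.8 × 0.02512 = 0.7988 V.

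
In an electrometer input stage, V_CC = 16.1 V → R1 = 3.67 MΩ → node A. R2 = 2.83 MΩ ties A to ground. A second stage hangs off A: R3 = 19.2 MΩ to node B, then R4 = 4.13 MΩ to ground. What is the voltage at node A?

V_A ≈ 6.56 V

Looking into the second stage from A: R3 + R4 = 23.33 MΩ appears in parallel with R2.
Effective lower resistance at A: R2 ‖ 23.33 = 2.524 MΩ.
First divider: V_A = V_CC · 2.524/(3.67 + 2.524) = 6.560 V.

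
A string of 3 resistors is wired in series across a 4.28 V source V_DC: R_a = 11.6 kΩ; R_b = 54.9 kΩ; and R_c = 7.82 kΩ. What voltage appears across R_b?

V ≈ 3.16 V

Total series resistance ΣR = 11.6 + 54.9 + 7.82 = 74.32 kΩ.
V = V_DC · R/ΣR = 4.28 × 0.7387 = 3.162 V.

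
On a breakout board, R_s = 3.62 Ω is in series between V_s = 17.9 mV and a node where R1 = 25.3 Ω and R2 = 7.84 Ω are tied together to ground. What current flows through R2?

I ≈ 1.42 mA

Parallel bank: R_p = 1/(1/25.3 + 1/7.84) = 5.985 Ω.
V_A = 17.9 × 5.985/9.605 = 11.15 mV.
Branch current I = V_A/R2 = 11.15/7.84 = 1.423 mA.
(Check via current divider: I_total = 1.864 mA; share G_k/ΣG = 0.7634 → same result.)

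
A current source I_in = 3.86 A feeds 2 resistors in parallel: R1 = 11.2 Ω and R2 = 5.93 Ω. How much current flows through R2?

For two parallel branches, I_k = I_in · (other R)/(sum of R).
So I = 3.86 × 11.2/17.13 = 2.524 A.

I ≈ 2.52 A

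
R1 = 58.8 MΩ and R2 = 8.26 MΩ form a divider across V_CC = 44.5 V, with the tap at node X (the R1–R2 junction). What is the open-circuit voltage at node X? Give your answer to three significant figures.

V_th is the unloaded tap voltage: V_CC · R2/(R1+R2) = 44.5 × 0.1232 = 5.481 V.

V_th ≈ 5.48 V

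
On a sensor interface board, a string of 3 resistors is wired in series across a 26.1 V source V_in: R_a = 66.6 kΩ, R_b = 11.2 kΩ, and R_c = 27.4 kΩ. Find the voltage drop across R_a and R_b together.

V ≈ 19.3 V

Total series resistance ΣR = 66.6 + 11.2 + 27.4 = 105.2 kΩ.
R_{R_a..R_b} = 66.6 + 11.2 = 77.80 kΩ.
By the voltage-divider rule, V = 26.1 × 77.80/105.2 = 19.30 V.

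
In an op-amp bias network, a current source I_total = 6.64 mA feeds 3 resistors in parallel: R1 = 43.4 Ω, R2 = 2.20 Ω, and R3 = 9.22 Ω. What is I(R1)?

Total conductance ΣG = 1/43.4 + 1/2.20 + 1/9.22 = 0.5860 (units of 1/Ω).
R1 takes the fraction G_k/ΣG = 0.02304/0.5860 = 0.03932, so I = 6.64 × 0.03932 = 0.2611 mA.

I ≈ 0.261 mA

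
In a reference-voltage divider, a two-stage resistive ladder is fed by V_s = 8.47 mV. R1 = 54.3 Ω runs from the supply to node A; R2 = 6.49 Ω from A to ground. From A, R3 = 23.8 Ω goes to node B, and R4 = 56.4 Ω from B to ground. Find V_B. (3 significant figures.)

V_B ≈ 0.593 mV

Node A sees R2 in parallel with the series input of stage 2, R3 + R4 = 80.20 Ω.
Effective lower resistance at A: R2 ‖ 80.20 = 6.004 Ω.
So V_A = 8.47 × 0.09956 = 0.8433 mV.
V_B = V_A × 0.7032 = 0.5930 mV.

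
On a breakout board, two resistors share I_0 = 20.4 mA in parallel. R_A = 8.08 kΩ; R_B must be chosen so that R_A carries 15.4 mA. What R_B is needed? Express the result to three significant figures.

In a two-way split, I_A/I_0 = R_B/(R_A + R_B).
With f = 0.7549, R_B = R_A · f/(1−f) = 8.08 × 3.080 = 24.89 kΩ.

R_B ≈ 24.9 kΩ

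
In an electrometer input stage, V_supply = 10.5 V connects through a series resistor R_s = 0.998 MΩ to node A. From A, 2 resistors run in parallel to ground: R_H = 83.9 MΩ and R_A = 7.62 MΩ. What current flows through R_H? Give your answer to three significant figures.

I ≈ 0.110 µA

Combine the parallel branches: R_p = (1/83.9 + 1/7.62)⁻¹ = 6.986 MΩ.
V_A = 10.5 × 6.986/7.984 = 9.187 V.
I(R_H) = V_A / R_H = 9.187/83.9 = 0.1095 µA.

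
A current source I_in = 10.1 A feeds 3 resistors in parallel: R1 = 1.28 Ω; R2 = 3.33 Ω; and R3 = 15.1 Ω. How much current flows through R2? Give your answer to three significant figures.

ΣG = 1/1.28 + 1/3.33 + 1/15.1 = 1.148.
Current divider: I(R2) = I_in · G_k/ΣG = 10.1 × (0.3003/1.148) = 10.1 × 0.2616 = 2.643 A.

I ≈ 2.64 A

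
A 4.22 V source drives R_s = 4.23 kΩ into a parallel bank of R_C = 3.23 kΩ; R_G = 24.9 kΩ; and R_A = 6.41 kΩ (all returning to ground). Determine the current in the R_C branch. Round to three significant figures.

Parallel bank: R_p = 1/(1/3.23 + 1/24.9 + 1/6.41) = 1.977 kΩ.
V_A = 4.22 × 1.977/6.207 = 1.344 V.
I(R_C) = V_A / R_C = 1.344/3.23 = 0.4162 mA.
(Check via current divider: I_total = 0.6799 mA; share G_k/ΣG = 0.6121 → same result.)

I ≈ 0.416 mA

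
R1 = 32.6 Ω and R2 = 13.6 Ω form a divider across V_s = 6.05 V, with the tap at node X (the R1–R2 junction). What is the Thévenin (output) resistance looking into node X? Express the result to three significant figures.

With V_s suppressed (replaced by a short), R_th = R1 ‖ R2 = (32.60 × 13.6)/(32.60 + 13.6) = 9.597 Ω.

R_th ≈ 9.60 Ω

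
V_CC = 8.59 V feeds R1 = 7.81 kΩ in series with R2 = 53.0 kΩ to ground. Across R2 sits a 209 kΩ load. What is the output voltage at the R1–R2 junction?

V_out ≈ 7.25 V

R2 ‖ R_L = (53.0 × 209)/(53.0 + 209) = 42.28 kΩ.
Now apply the divider: V_out = 8.59 × 0.8441 = 7.251 V.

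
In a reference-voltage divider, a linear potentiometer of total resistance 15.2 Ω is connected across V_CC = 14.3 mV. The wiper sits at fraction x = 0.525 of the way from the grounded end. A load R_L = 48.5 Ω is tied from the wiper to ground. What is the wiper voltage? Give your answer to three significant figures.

V_out ≈ 6.96 mV

Lower segment x·R_p = 7.980 Ω; upper segment (1−x)·R_p = 7.220 Ω.
R_L loads the lower segment: effective lower R = 6.853 Ω.
Then V_out = V_CC · 6.853/(7.220 + 6.853) = 6.963 mV.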